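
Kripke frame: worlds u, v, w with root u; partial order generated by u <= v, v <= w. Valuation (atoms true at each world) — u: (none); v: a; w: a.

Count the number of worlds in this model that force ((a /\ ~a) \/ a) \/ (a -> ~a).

u: does not force it — u ||-/- ((a /\ ~a) \/ a) \/ (a -> ~a): neither disjunct is forced at u.
v: forces it.
w: forces it.
Worlds forcing the formula: {v, w}.

2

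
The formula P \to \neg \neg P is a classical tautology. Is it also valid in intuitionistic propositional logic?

Yes

This is double-negation introduction, which is intuitionistically derivable.
If a world forces P then every accessible world forces P (persistence), so none forces \neg P; hence \neg \neg P.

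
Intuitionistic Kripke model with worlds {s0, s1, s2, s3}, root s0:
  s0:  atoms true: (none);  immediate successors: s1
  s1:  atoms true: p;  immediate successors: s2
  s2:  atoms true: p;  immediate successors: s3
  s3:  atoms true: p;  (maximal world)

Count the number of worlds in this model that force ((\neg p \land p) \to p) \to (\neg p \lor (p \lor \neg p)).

3

s0: does not force it — s0 \nVdash ((\neg p \land p) \to p) \to (\neg p \lor (p \lor \neg p)): already at s0 itself, s0 \Vdash (\neg p \land p) \to p but s0 \nVdash \neg p \lor (p \lor \neg p).
s1: forces it.
s2: forces it.
s3: forces it.
Worlds forcing the formula: {s1, s2, s3}.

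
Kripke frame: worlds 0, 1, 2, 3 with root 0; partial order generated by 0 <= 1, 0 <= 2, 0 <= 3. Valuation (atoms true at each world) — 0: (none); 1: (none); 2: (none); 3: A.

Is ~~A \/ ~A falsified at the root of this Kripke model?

Yes

0 ||-/- ~~A \/ ~A: neither disjunct is forced at 0.
0 ||-/- ~~A since 1 is accessible from 0 and 1 ||- ~A.
1 ||- ~A: no world accessible from 1 forces A.
So the root 0 does not force ~~A \/ ~A; the model is a countermodel.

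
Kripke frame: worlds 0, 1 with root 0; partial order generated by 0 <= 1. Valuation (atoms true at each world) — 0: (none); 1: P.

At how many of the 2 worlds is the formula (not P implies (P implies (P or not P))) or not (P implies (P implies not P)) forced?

2

0: forces it.
1: forces it.
Worlds forcing the formula: {0, 1}.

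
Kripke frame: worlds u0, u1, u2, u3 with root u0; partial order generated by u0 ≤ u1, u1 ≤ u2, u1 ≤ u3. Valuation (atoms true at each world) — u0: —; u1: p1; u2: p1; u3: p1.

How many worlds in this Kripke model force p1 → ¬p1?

u0: does not force it — u0 ⊮ p1 → ¬p1: at the accessible world u1, u1 ⊩ p1 but u1 ⊮ ¬p1.
u1: does not force it.
u2: does not force it.
u3: does not force it.
Worlds forcing the formula: { }.

0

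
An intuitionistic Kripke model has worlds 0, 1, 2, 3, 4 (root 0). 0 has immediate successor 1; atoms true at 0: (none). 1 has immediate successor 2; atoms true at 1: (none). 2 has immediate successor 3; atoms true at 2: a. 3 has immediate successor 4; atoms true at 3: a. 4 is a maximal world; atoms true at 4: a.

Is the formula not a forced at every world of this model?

No

Not every world: 0 does not force not a.
0 does not force not a since 2 is accessible from 0 and 2 forces a.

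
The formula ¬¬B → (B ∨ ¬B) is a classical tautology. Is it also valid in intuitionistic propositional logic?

This is a variant of double-negation elimination (deriving excluded middle from double negation), which is not intuitionistically valid.
A Kripke countermodel: worlds u0, u1; order generated by u0 ≤ u1; atoms true at each world — u0:{}; u1:{B}.
u0 ⊮ ¬¬B → (B ∨ ¬B): already at u0 itself, u0 ⊩ ¬¬B but u0 ⊮ B ∨ ¬B.
u0 ⊮ B ∨ ¬B: neither disjunct is forced at u0.
u0 lacks atom B, so u0 ⊮ B.
So the root u0 does not force the formula.

No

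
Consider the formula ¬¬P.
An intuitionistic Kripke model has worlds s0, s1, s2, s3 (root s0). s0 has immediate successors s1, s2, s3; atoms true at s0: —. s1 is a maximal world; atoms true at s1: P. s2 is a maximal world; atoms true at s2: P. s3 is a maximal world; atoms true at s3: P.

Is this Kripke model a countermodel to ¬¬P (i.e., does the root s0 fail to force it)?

No

s0 ⊩ ¬¬P: no world accessible from s0 forces ¬P.
So the root s0 forces ¬¬P; the model is not a countermodel.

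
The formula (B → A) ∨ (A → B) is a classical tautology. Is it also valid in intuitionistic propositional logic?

No

This is the Gödel–Dummett linearity axiom, which is not intuitionistically valid.
A Kripke countermodel: worlds u, v, w; order generated by u ≤ v, u ≤ w; atoms true at each world — u:{}; v:{B}; w:{A}.
u ⊮ (B → A) ∨ (A → B): neither disjunct is forced at u.
u ⊮ B → A: at the accessible world v, v ⊩ B but v ⊮ A.
v lacks atom A, so v ⊮ A.
So the root u does not force the formula.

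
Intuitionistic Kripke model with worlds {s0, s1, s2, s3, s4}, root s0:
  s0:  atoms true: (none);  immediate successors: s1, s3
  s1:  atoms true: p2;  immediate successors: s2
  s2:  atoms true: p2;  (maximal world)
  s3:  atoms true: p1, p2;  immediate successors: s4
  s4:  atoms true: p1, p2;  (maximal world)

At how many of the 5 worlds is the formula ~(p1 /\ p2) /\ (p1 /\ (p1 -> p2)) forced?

s0: does not force it — s0 ||-/- ~(p1 /\ p2) /\ (p1 /\ (p1 -> p2)) since s0 fails ~(p1 /\ p2).
s1: does not force it — s1 ||-/- ~(p1 /\ p2) /\ (p1 /\ (p1 -> p2)) since s1 fails p1 /\ (p1 -> p2).
s2: does not force it.
s3: does not force it.
s4: does not force it.
Worlds forcing the formula: { }.

0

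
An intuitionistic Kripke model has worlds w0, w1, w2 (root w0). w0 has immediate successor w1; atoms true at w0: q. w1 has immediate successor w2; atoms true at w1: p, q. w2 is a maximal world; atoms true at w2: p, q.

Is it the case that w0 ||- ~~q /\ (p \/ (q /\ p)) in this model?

No

w0 ||-/- ~~q /\ (p \/ (q /\ p)) since w0 fails p \/ (q /\ p).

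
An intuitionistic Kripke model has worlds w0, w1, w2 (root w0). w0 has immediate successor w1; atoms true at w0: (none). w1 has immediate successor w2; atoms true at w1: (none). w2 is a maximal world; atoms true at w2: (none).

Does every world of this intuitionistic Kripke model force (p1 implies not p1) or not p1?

w0 forces (p1 implies not p1) or not p1 via the disjunct p1 implies not p1.
Since the root w0 forces (p1 implies not p1) or not p1 and forcing is persistent (monotone upward), every world forces it.

Yes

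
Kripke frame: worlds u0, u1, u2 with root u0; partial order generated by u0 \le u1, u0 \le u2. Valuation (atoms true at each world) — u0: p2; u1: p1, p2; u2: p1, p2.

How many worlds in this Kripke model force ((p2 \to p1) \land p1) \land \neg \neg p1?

2

u0: does not force it — u0 \nVdash ((p2 \to p1) \land p1) \land \neg \neg p1 since u0 fails (p2 \to p1) \land p1.
u1: forces it.
u2: forces it.
Worlds forcing the formula: {u1, u2}.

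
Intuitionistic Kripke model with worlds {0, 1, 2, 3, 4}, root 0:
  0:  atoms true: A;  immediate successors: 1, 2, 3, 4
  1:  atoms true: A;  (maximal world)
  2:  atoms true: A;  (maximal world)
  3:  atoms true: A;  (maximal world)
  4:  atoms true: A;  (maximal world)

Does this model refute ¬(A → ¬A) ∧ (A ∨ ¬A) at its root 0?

0 ⊩ ¬(A → ¬A) ∧ (A ∨ ¬A) since 0 forces both conjuncts.
So the root 0 forces ¬(A → ¬A) ∧ (A ∨ ¬A); the model is not a countermodel.

No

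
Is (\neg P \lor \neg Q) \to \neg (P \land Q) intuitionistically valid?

This is a constructively valid De Morgan direction (disjunction of negations to negated conjunction), which is intuitionistically derivable.
If \neg P holds at a world then no accessible world forces P, hence none forces P \land Q; likewise for \neg Q.

Yes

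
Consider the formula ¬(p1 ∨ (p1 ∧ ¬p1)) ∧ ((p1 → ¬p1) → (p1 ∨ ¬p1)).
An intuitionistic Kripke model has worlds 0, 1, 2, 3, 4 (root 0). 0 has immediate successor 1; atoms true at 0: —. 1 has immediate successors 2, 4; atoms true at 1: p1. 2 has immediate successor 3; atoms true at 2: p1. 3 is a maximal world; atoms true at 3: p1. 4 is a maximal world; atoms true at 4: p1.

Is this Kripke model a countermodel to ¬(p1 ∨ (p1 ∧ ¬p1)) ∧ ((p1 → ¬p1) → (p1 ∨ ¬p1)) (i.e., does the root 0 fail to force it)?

Yes

0 ⊮ ¬(p1 ∨ (p1 ∧ ¬p1)) ∧ ((p1 → ¬p1) → (p1 ∨ ¬p1)) since 0 fails ¬(p1 ∨ (p1 ∧ ¬p1)).
So the root 0 does not force ¬(p1 ∨ (p1 ∧ ¬p1)) ∧ ((p1 → ¬p1) → (p1 ∨ ¬p1)); the model is a countermodel.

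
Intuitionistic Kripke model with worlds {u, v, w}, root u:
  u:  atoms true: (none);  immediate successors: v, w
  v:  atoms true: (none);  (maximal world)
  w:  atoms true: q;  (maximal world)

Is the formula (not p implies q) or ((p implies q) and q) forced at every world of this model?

Not every world: u does not force (not p implies q) or ((p implies q) and q).
u does not force (not p implies q) or ((p implies q) and q): neither disjunct is forced at u.
u does not force not p implies q: already at u itself, u forces not p but u does not force q.
u lacks atom q, so u does not force q.

No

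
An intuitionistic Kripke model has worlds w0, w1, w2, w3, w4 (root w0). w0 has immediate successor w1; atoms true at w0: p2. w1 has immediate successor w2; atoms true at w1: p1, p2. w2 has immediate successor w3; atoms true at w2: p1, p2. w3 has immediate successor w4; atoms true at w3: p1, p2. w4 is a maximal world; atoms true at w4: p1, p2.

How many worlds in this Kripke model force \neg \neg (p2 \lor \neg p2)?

w0: forces it.
w1: forces it.
w2: forces it.
w3: forces it.
w4: forces it.
Worlds forcing the formula: {w0, w1, w2, w3, w4}.

5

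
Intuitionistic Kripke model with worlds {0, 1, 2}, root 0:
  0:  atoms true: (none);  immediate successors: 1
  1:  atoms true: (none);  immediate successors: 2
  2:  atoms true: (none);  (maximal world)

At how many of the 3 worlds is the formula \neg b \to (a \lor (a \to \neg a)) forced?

3

0: forces it.
1: forces it.
2: forces it.
Worlds forcing the formula: {0, 1, 2}.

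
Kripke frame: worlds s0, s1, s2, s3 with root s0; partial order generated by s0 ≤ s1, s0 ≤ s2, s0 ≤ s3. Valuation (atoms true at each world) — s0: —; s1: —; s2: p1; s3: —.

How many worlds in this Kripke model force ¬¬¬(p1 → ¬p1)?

s0: does not force it — s0 ⊮ ¬¬¬(p1 → ¬p1) since s1 is accessible from s0 and s1 ⊩ ¬¬(p1 → ¬p1).
s1: does not force it — s1 ⊮ ¬¬¬(p1 → ¬p1) since s1 is accessible from s1 and s1 ⊩ ¬¬(p1 → ¬p1).
s2: forces it.
s3: does not force it.
Worlds forcing the formula: {s2}.

1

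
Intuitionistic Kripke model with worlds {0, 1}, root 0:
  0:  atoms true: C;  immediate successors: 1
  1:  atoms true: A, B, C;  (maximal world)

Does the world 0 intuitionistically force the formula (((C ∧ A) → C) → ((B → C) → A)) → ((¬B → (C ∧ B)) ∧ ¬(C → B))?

0 ⊮ (((C ∧ A) → C) → ((B → C) → A)) → ((¬B → (C ∧ B)) ∧ ¬(C → B)): at the accessible world 1, 1 ⊩ ((C ∧ A) → C) → ((B → C) → A) but 1 ⊮ (¬B → (C ∧ B)) ∧ ¬(C → B).
1 ⊮ (¬B → (C ∧ B)) ∧ ¬(C → B) since 1 fails ¬(C → B).

No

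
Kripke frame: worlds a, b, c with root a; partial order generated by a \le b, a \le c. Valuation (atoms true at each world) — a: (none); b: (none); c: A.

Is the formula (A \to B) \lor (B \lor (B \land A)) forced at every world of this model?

Not every world: a \nVdash (A \to B) \lor (B \lor (B \land A)).
a \nVdash (A \to B) \lor (B \lor (B \land A)): neither disjunct is forced at a.
a \nVdash A \to B: at the accessible world c, c \Vdash A but c \nVdash B.

No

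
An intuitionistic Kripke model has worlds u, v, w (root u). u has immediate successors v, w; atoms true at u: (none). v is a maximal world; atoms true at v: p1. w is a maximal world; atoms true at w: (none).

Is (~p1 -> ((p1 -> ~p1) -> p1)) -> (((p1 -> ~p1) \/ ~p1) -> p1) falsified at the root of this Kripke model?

u ||- (~p1 -> ((p1 -> ~p1) -> p1)) -> (((p1 -> ~p1) \/ ~p1) -> p1): every world accessible from u that forces ~p1 -> ((p1 -> ~p1) -> p1) (namely v) also forces ((p1 -> ~p1) \/ ~p1) -> p1.
So the root u forces (~p1 -> ((p1 -> ~p1) -> p1)) -> (((p1 -> ~p1) \/ ~p1) -> p1); the model is not a countermodel.

No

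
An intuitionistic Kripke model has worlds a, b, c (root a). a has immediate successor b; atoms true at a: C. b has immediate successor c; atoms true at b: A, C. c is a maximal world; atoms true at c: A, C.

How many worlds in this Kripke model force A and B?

a: does not force it — a does not force A and B since a fails A.
b: does not force it — b does not force A and B since b fails B.
c: does not force it.
Worlds forcing the formula: { }.

0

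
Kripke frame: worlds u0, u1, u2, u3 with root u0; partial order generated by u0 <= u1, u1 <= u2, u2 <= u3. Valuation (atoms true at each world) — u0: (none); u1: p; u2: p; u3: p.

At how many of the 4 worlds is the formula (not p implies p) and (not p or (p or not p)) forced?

3

u0: does not force it — u0 does not force (not p implies p) and (not p or (p or not p)) since u0 fails not p or (p or not p).
u1: forces it.
u2: forces it.
u3: forces it.
Worlds forcing the formula: {u1, u2, u3}.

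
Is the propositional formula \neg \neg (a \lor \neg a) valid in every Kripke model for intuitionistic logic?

This is the double negation of excluded middle, which is intuitionistically derivable.
Assuming \neg (a \lor \neg a): from a we'd get a \lor \neg a, so \neg a; but then a \lor \neg a again — contradiction. Hence \neg \neg (a \lor \neg a).

Yes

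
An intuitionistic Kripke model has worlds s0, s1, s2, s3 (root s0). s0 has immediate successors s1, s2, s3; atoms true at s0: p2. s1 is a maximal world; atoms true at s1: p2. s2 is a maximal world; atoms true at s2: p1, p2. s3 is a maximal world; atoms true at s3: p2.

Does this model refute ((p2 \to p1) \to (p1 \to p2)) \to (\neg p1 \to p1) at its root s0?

s0 \nVdash ((p2 \to p1) \to (p1 \to p2)) \to (\neg p1 \to p1): already at s0 itself, s0 \Vdash (p2 \to p1) \to (p1 \to p2) but s0 \nVdash \neg p1 \to p1.
s0 \nVdash \neg p1 \to p1: at the accessible world s1, s1 \Vdash \neg p1 but s1 \nVdash p1.
s1 lacks atom p1, so s1 \nVdash p1.
So the root s0 does not force ((p2 \to p1) \to (p1 \to p2)) \to (\neg p1 \to p1); the model is a countermodel.

Yes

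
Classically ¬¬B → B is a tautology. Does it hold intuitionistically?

No

This is double-negation elimination, which is not intuitionistically valid.
A Kripke countermodel: worlds a, b; order generated by a ≤ b; atoms true at each world — a:{}; b:{B}.
a ⊮ ¬¬B → B: already at a itself, a ⊩ ¬¬B but a ⊮ B.
a lacks atom B, so a ⊮ B.
So the root a does not force the formula.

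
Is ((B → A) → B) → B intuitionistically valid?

This is Peirce's law, which is not intuitionistically valid.
A Kripke countermodel: worlds 0, 1; order generated by 0 ≤ 1; atoms true at each world — 0:{}; 1:{B}.
0 ⊮ ((B → A) → B) → B: already at 0 itself, 0 ⊩ (B → A) → B but 0 ⊮ B.
0 lacks atom B, so 0 ⊮ B.
So the root 0 does not force the formula.

No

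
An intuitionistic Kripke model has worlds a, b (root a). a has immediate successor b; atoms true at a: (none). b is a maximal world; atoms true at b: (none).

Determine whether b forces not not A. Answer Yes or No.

b does not force not not A since b is accessible from b and b forces not A.
b forces not A: no world accessible from b forces A.

No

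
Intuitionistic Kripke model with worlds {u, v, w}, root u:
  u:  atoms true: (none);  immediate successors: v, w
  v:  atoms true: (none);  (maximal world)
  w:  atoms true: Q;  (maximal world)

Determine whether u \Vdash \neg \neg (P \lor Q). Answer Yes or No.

u \nVdash \neg \neg (P \lor Q) since v is accessible from u and v \Vdash \neg (P \lor Q).
v \Vdash \neg (P \lor Q): no world accessible from v forces P \lor Q.

No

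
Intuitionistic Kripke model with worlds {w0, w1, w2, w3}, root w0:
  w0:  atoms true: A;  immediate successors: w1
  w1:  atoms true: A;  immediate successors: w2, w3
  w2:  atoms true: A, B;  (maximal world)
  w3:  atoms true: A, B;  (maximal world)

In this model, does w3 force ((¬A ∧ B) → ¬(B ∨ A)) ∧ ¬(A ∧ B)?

w3 ⊮ ((¬A ∧ B) → ¬(B ∨ A)) ∧ ¬(A ∧ B) since w3 fails ¬(A ∧ B).

No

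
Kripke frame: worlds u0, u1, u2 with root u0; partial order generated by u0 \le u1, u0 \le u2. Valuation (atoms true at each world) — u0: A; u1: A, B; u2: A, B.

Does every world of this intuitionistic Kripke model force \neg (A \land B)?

No

Not every world: u0 \nVdash \neg (A \land B).
u0 \nVdash \neg (A \land B) since u1 is accessible from u0 and u1 \Vdash A \land B.
u1 \Vdash A \land B since u1 forces both conjuncts.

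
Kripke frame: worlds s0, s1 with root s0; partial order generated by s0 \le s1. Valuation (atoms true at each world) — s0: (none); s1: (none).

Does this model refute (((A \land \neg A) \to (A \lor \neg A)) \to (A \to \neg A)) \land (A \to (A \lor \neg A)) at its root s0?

s0 \Vdash (((A \land \neg A) \to (A \lor \neg A)) \to (A \to \neg A)) \land (A \to (A \lor \neg A)) since s0 forces both conjuncts.
So the root s0 forces (((A \land \neg A) \to (A \lor \neg A)) \to (A \to \neg A)) \land (A \to (A \lor \neg A)); the model is not a countermodel.

No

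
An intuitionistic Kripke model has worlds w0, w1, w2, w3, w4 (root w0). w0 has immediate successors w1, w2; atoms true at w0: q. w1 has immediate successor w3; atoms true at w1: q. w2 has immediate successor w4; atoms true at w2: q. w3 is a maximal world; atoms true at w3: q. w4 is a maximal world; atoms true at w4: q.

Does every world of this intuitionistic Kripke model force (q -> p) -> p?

w0 ||- (q -> p) -> p vacuously: no world accessible from w0 forces the antecedent q -> p.
Since the root w0 forces (q -> p) -> p and forcing is persistent (monotone upward), every world forces it.

Yes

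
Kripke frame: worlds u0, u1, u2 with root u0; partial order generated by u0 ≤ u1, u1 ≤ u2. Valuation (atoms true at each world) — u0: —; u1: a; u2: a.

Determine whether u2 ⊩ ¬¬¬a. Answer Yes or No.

u2 ⊮ ¬¬¬a since u2 is accessible from u2 and u2 ⊩ ¬¬a.
u2 ⊩ ¬¬a: no world accessible from u2 forces ¬a.

No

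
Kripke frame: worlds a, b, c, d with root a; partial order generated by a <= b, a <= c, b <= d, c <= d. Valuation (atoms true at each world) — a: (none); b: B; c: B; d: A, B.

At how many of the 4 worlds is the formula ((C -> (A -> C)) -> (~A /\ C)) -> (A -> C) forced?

a: forces it.
b: forces it.
c: forces it.
d: forces it.
Worlds forcing the formula: {a, b, c, d}.

4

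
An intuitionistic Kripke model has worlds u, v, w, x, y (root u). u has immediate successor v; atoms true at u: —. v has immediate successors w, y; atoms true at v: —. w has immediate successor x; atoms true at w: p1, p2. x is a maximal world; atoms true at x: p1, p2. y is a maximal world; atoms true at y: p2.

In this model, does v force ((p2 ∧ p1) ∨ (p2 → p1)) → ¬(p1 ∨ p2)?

v ⊮ ((p2 ∧ p1) ∨ (p2 → p1)) → ¬(p1 ∨ p2): at the accessible world w, w ⊩ (p2 ∧ p1) ∨ (p2 → p1) but w ⊮ ¬(p1 ∨ p2).
w ⊮ ¬(p1 ∨ p2) since w is accessible from w and w ⊩ p1 ∨ p2.
w ⊩ p1 ∨ p2 via the disjunct p1.

No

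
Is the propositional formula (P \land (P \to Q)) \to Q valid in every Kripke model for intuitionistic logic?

This is modus ponens in implicational form, which is intuitionistically derivable.
If a world forces P and P \to Q, then applying the implication at that world (which is accessible from itself) gives Q.

Yes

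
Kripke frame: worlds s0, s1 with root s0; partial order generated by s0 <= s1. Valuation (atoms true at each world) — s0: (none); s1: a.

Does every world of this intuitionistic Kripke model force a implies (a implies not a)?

Not every world: s0 does not force a implies (a implies not a).
s0 does not force a implies (a implies not a): at the accessible world s1, s1 forces a but s1 does not force a implies not a.
s1 does not force a implies not a: already at s1 itself, s1 forces a but s1 does not force not a.
s1 does not force not a since s1 is accessible from s1 and s1 forces a.

No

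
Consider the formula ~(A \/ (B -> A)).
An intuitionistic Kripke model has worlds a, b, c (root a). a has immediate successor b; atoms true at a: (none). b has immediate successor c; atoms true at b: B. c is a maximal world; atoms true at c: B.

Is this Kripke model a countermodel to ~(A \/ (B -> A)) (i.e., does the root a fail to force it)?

No

a ||- ~(A \/ (B -> A)): no world accessible from a forces A \/ (B -> A).
So the root a forces ~(A \/ (B -> A)); the model is not a countermodel.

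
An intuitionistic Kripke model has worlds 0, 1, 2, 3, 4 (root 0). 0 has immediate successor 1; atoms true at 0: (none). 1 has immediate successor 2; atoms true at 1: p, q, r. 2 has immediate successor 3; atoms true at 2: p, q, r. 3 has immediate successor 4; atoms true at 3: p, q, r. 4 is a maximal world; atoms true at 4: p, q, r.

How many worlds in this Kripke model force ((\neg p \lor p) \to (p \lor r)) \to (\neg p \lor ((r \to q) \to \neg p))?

0

0: does not force it — 0 \nVdash ((\neg p \lor p) \to (p \lor r)) \to (\neg p \lor ((r \to q) \to \neg p)): already at 0 itself, 0 \Vdash (\neg p \lor p) \to (p \lor r) but 0 \nVdash \neg p \lor ((r \to q) \to \neg p).
1: does not force it.
2: does not force it.
3: does not force it.
4: does not force it.
Worlds forcing the formula: { }.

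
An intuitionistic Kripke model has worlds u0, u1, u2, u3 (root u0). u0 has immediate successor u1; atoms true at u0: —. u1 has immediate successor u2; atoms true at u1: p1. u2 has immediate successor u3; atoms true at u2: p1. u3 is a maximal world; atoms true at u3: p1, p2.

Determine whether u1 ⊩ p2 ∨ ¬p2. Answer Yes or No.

u1 ⊮ p2 ∨ ¬p2: neither disjunct is forced at u1.
u1 lacks atom p2, so u1 ⊮ p2.

No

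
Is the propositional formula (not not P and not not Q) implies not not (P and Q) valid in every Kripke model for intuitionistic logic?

This is the distribution of double negation over conjunction, which is intuitionistically derivable.
Assume not not P, not not Q, and not (P and Q). From P we'd get not Q (since P and Q is refuted), contradicting not not Q; so not P, contradicting not not P.

Yes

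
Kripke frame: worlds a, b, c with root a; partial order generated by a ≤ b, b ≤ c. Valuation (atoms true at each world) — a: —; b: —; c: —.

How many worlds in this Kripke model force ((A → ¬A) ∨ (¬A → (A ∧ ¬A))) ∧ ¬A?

a: forces it.
b: forces it.
c: forces it.
Worlds forcing the formula: {a, b, c}.

3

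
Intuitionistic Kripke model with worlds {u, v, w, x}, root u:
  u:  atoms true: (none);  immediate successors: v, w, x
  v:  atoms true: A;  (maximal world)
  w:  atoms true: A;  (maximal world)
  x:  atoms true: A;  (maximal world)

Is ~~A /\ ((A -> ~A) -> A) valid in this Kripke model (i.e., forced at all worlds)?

u ||- ~~A /\ ((A -> ~A) -> A) since u forces both conjuncts.
Since the root u forces ~~A /\ ((A -> ~A) -> A) and forcing is persistent (monotone upward), every world forces it.

Yes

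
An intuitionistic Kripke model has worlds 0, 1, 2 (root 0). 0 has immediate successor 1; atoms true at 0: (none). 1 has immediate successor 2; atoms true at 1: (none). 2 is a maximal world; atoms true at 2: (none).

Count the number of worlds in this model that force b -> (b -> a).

0: forces it.
1: forces it.
2: forces it.
Worlds forcing the formula: {0, 1, 2}.

3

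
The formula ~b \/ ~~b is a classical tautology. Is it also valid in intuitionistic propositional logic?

No

This is the weak law of excluded middle, which is not intuitionistically valid.
A Kripke countermodel: worlds u0, u1, u2; order generated by u0 <= u1, u0 <= u2; atoms true at each world — u0:{}; u1:{b}; u2:{}.
u0 ||-/- ~b \/ ~~b: neither disjunct is forced at u0.
u0 ||-/- ~b since u1 is accessible from u0 and u1 ||- b.
So the root u0 does not force the formula.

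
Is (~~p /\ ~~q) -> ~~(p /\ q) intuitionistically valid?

Yes

This is the distribution of double negation over conjunction, which is intuitionistically derivable.
Assume ~~p, ~~q, and ~(p /\ q). From p we'd get ~q (since p /\ q is refuted), contradicting ~~q; so ~p, contradicting ~~p.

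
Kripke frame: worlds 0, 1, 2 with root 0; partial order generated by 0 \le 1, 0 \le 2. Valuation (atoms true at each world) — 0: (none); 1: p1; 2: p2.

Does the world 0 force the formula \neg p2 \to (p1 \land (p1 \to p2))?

No

0 \nVdash \neg p2 \to (p1 \land (p1 \to p2)): at the accessible world 1, 1 \Vdash \neg p2 but 1 \nVdash p1 \land (p1 \to p2).
1 \nVdash p1 \land (p1 \to p2) since 1 fails p1 \to p2.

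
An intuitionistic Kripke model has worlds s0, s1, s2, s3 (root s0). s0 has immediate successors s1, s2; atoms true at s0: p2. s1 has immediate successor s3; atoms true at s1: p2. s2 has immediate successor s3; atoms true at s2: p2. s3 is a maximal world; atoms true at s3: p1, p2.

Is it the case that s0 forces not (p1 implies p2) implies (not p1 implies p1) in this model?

s0 forces not (p1 implies p2) implies (not p1 implies p1) vacuously: no world accessible from s0 forces the antecedent not (p1 implies p2).

Yes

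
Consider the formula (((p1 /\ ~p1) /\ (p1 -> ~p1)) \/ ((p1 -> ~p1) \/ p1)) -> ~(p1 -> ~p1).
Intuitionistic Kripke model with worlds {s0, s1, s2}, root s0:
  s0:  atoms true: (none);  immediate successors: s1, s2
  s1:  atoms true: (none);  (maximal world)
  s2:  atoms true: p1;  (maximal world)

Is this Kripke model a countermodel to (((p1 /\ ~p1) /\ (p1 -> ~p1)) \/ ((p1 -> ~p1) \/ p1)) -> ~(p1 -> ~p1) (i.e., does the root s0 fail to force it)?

Yes

s0 ||-/- (((p1 /\ ~p1) /\ (p1 -> ~p1)) \/ ((p1 -> ~p1) \/ p1)) -> ~(p1 -> ~p1): at the accessible world s1, s1 ||- ((p1 /\ ~p1) /\ (p1 -> ~p1)) \/ ((p1 -> ~p1) \/ p1) but s1 ||-/- ~(p1 -> ~p1).
s1 ||-/- ~(p1 -> ~p1) since s1 is accessible from s1 and s1 ||- p1 -> ~p1.
s1 ||- p1 -> ~p1 vacuously: no world accessible from s1 forces the antecedent p1.
So the root s0 does not force (((p1 /\ ~p1) /\ (p1 -> ~p1)) \/ ((p1 -> ~p1) \/ p1)) -> ~(p1 -> ~p1); the model is a countermodel.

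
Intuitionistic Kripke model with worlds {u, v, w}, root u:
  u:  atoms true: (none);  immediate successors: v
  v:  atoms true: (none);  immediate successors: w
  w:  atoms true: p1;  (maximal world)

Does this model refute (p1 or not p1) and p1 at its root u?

Yes

u does not force (p1 or not p1) and p1 since u fails p1 or not p1.
So the root u does not force (p1 or not p1) and p1; the model is a countermodel.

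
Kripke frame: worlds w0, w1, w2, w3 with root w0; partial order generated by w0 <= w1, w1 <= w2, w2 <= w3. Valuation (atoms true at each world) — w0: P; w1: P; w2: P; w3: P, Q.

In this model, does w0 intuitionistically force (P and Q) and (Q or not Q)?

w0 does not force (P and Q) and (Q or not Q) since w0 fails P and Q.

No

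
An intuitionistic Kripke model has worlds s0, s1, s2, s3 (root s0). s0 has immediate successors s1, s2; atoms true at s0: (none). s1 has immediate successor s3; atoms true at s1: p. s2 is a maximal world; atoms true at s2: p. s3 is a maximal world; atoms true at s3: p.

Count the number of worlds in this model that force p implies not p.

0

s0: does not force it — s0 does not force p implies not p: at the accessible world s1, s1 forces p but s1 does not force not p.
s1: does not force it.
s2: does not force it.
s3: does not force it.
Worlds forcing the formula: { }.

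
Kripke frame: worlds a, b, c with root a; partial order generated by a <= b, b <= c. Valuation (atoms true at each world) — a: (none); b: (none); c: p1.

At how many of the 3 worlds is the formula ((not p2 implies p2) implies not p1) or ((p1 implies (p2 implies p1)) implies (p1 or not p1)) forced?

a: forces it.
b: forces it.
c: forces it.
Worlds forcing the formula: {a, b, c}.

3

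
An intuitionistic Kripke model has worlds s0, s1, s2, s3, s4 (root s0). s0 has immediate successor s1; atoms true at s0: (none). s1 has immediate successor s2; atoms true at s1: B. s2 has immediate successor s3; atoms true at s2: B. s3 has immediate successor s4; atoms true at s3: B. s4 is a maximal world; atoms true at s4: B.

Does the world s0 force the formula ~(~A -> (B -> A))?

s0 ||- ~(~A -> (B -> A)): no world accessible from s0 forces ~A -> (B -> A).

Yes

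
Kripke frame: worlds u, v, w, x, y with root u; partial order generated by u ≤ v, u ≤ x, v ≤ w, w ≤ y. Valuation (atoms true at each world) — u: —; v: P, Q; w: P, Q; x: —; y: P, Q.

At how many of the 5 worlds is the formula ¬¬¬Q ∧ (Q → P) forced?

u: does not force it — u ⊮ ¬¬¬Q ∧ (Q → P) since u fails ¬¬¬Q.
v: does not force it — v ⊮ ¬¬¬Q ∧ (Q → P) since v fails ¬¬¬Q.
w: does not force it — w ⊮ ¬¬¬Q ∧ (Q → P) since w fails ¬¬¬Q.
x: forces it.
y: does not force it.
Worlds forcing the formula: {x}.

1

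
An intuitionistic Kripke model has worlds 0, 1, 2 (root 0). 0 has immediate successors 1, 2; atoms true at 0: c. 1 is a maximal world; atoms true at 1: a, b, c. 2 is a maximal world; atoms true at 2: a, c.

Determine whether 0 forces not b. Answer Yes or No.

0 does not force not b since 1 is accessible from 0 and 1 forces b.

No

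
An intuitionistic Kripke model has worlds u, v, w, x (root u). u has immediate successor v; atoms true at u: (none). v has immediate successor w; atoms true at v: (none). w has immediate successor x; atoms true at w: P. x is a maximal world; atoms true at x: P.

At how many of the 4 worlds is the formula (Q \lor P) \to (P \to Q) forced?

u: does not force it — u \nVdash (Q \lor P) \to (P \to Q): at the accessible world w, w \Vdash Q \lor P but w \nVdash P \to Q.
v: does not force it — v \nVdash (Q \lor P) \to (P \to Q): at the accessible world w, w \Vdash Q \lor P but w \nVdash P \to Q.
w: does not force it.
x: does not force it.
Worlds forcing the formula: { }.

0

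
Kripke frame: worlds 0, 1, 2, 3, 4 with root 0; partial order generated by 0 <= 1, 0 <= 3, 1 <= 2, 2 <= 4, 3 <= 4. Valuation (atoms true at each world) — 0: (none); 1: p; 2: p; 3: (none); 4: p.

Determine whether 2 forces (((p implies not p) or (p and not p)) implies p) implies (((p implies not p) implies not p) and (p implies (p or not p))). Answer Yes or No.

2 forces (((p implies not p) or (p and not p)) implies p) implies (((p implies not p) implies not p) and (p implies (p or not p))): every world accessible from 2 that forces ((p implies not p) or (p and not p)) implies p (namely 2, 4) also forces ((p implies not p) implies not p) and (p implies (p or not p)).

Yes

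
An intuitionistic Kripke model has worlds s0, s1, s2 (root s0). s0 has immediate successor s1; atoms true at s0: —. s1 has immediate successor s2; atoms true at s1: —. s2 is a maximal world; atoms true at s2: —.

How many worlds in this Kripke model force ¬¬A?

0

s0: does not force it — s0 ⊮ ¬¬A since s0 is accessible from s0 and s0 ⊩ ¬A.
s1: does not force it.
s2: does not force it.
Worlds forcing the formula: { }.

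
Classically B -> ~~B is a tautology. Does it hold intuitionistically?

Yes

This is double-negation introduction, which is intuitionistically derivable.
If a world forces B then every accessible world forces B (persistence), so none forces ~B; hence ~~B.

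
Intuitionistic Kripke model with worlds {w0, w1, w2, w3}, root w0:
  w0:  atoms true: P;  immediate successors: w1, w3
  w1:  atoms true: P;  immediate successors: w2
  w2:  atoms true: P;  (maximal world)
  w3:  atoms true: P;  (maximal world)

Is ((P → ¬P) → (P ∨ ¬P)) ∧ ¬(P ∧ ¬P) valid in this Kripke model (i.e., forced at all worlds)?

w0 ⊩ ((P → ¬P) → (P ∨ ¬P)) ∧ ¬(P ∧ ¬P) since w0 forces both conjuncts.
Since the root w0 forces ((P → ¬P) → (P ∨ ¬P)) ∧ ¬(P ∧ ¬P) and forcing is persistent (monotone upward), every world forces it.

Yes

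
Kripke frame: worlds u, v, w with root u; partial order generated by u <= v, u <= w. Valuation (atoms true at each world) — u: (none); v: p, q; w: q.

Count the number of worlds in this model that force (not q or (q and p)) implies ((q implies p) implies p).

u: forces it.
v: forces it.
w: forces it.
Worlds forcing the formula: {u, v, w}.

3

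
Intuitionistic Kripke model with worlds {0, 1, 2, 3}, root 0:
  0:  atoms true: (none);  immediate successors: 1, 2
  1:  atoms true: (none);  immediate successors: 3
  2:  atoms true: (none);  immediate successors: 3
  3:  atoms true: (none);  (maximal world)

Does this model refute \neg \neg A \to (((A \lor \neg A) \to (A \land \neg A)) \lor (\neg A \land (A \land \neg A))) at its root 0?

0 \Vdash \neg \neg A \to (((A \lor \neg A) \to (A \land \neg A)) \lor (\neg A \land (A \land \neg A))) vacuously: no world accessible from 0 forces the antecedent \neg \neg A.
So the root 0 forces \neg \neg A \to (((A \lor \neg A) \to (A \land \neg A)) \lor (\neg A \land (A \land \neg A))); the model is not a countermodel.

No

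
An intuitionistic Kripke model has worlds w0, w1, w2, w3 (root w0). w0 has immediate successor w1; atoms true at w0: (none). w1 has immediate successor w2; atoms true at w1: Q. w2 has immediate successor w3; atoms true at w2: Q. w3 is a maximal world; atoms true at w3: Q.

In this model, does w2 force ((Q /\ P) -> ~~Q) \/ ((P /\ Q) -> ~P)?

Yes

w2 ||- ((Q /\ P) -> ~~Q) \/ ((P /\ Q) -> ~P) via the disjunct (Q /\ P) -> ~~Q.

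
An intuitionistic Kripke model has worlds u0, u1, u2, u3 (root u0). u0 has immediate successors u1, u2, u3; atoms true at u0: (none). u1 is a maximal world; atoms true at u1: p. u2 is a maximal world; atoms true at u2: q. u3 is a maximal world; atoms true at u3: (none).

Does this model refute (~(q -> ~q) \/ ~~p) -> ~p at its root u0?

Yes

u0 ||-/- (~(q -> ~q) \/ ~~p) -> ~p: at the accessible world u1, u1 ||- ~(q -> ~q) \/ ~~p but u1 ||-/- ~p.
u1 ||-/- ~p since u1 is accessible from u1 and u1 ||- p.
So the root u0 does not force (~(q -> ~q) \/ ~~p) -> ~p; the model is a countermodel.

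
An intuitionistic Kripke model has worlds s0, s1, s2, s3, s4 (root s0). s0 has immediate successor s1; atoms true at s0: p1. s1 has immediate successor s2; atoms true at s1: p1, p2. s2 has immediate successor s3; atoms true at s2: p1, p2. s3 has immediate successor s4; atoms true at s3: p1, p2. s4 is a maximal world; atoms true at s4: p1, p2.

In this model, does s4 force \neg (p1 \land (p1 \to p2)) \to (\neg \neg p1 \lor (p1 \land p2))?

s4 \Vdash \neg (p1 \land (p1 \to p2)) \to (\neg \neg p1 \lor (p1 \land p2)) vacuously: no world accessible from s4 forces the antecedent \neg (p1 \land (p1 \to p2)).

Yes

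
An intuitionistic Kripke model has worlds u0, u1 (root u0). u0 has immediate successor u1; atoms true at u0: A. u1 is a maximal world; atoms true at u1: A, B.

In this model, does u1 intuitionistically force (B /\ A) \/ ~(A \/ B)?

u1 ||- (B /\ A) \/ ~(A \/ B) via the disjunct B /\ A.

Yes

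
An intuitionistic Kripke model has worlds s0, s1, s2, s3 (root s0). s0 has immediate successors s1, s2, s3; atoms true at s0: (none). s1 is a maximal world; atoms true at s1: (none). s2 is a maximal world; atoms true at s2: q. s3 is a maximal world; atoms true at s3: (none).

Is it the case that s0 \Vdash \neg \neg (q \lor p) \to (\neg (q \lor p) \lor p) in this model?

No

s0 \nVdash \neg \neg (q \lor p) \to (\neg (q \lor p) \lor p): at the accessible world s2, s2 \Vdash \neg \neg (q \lor p) but s2 \nVdash \neg (q \lor p) \lor p.
s2 \nVdash \neg (q \lor p) \lor p: neither disjunct is forced at s2.
s2 \nVdash \neg (q \lor p) since s2 is accessible from s2 and s2 \Vdash q \lor p.
s2 \Vdash q \lor p via the disjunct q.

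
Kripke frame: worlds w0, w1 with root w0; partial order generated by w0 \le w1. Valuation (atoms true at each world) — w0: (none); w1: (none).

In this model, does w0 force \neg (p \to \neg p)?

No

w0 \nVdash \neg (p \to \neg p) since w0 is accessible from w0 and w0 \Vdash p \to \neg p.
w0 \Vdash p \to \neg p vacuously: no world accessible from w0 forces the antecedent p.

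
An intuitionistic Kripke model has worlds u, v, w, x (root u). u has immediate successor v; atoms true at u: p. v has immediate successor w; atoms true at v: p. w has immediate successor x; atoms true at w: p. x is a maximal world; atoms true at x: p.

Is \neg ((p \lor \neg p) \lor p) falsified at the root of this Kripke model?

Yes

u \nVdash \neg ((p \lor \neg p) \lor p) since u is accessible from u and u \Vdash (p \lor \neg p) \lor p.
u \Vdash (p \lor \neg p) \lor p via the disjunct p \lor \neg p.
So the root u does not force \neg ((p \lor \neg p) \lor p); the model is a countermodel.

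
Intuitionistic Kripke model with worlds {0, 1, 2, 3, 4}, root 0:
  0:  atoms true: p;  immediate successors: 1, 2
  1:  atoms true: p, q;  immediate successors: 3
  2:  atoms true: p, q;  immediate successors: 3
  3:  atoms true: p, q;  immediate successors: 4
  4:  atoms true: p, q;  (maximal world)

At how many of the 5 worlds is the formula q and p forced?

0: does not force it — 0 does not force q and p since 0 fails q.
1: forces it.
2: forces it.
3: forces it.
4: forces it.
Worlds forcing the formula: {1, 2, 3, 4}.

4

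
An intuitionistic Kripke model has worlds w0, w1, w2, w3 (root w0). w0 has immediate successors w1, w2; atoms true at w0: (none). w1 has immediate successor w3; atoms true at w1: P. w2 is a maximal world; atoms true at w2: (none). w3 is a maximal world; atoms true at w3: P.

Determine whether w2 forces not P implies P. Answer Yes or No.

No

w2 does not force not P implies P: already at w2 itself, w2 forces not P but w2 does not force P.
w2 lacks atom P, so w2 does not force P.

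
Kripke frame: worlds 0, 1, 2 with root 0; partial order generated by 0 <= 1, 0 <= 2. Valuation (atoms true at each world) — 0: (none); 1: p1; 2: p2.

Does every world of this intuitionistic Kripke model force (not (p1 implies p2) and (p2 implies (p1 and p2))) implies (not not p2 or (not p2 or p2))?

Yes

0 forces (not (p1 implies p2) and (p2 implies (p1 and p2))) implies (not not p2 or (not p2 or p2)): every world accessible from 0 that forces not (p1 implies p2) and (p2 implies (p1 and p2)) (namely 1) also forces not not p2 or (not p2 or p2).
Since the root 0 forces (not (p1 implies p2) and (p2 implies (p1 and p2))) implies (not not p2 or (not p2 or p2)) and forcing is persistent (monotone upward), every world forces it.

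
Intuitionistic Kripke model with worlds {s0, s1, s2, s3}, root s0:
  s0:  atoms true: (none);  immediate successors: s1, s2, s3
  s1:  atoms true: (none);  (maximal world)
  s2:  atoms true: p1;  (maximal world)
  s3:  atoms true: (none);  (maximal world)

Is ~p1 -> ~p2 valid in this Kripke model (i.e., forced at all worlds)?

s0 ||- ~p1 -> ~p2: every world accessible from s0 that forces ~p1 (namely s1, s3) also forces ~p2.
Since the root s0 forces ~p1 -> ~p2 and forcing is persistent (monotone upward), every world forces it.

Yes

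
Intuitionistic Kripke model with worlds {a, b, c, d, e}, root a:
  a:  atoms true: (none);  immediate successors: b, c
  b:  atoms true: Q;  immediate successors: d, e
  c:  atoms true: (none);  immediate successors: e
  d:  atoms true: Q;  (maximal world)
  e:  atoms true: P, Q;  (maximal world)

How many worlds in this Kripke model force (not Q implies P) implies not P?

a: does not force it — a does not force (not Q implies P) implies not P: already at a itself, a forces not Q implies P but a does not force not P.
b: does not force it — b does not force (not Q implies P) implies not P: already at b itself, b forces not Q implies P but b does not force not P.
c: does not force it — c does not force (not Q implies P) implies not P: already at c itself, c forces not Q implies P but c does not force not P.
d: forces it.
e: does not force it.
Worlds forcing the formula: {d}.

1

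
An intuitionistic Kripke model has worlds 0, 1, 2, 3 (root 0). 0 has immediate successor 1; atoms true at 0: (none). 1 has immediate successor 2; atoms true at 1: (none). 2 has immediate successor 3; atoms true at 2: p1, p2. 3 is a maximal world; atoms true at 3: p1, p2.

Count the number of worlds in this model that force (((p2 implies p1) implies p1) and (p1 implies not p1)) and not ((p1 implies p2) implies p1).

0

0: does not force it — 0 does not force (((p2 implies p1) implies p1) and (p1 implies not p1)) and not ((p1 implies p2) implies p1) since 0 fails ((p2 implies p1) implies p1) and (p1 implies not p1).
1: does not force it.
2: does not force it.
3: does not force it.
Worlds forcing the formula: { }.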